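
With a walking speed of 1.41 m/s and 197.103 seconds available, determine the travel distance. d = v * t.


d = 1.41 * 197.103 = 277.92 m

277.92 m


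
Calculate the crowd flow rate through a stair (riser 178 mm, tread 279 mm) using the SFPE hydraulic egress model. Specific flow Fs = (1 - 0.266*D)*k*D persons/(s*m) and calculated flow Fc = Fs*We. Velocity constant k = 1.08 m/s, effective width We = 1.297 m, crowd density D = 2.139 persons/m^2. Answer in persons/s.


1 - 0.266*D = 1 - 0.266*2.139 = 0.43103
Fs = 0.43103 * 1.08 * 2.139 = 0.99572 persons/(s*m)
Fc = 0.99572 * 1.297 = 1.2915 persons/s

1.2915 persons/s


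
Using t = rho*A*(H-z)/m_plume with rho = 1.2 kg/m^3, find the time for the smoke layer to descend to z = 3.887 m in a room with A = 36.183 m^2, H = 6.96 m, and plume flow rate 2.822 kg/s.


H - z = 3.073 m
t = 1.2 * 36.183 * 3.073 / 2.822 = 47.282 s

47.282 s


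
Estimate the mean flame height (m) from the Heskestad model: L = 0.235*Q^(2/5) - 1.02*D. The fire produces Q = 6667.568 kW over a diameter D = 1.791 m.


Q^(2/5) = 33.852
0.235 * Q^(2/5) = 7.9553
1.02 * D = 1.8268
L = 6.1284 m

6.1284 m


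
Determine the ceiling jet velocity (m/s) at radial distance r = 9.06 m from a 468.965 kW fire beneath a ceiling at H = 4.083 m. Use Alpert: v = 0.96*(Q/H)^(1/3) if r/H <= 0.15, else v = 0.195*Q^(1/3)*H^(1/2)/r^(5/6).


r/H = 9.06 / 4.083 = 2.2190
r/H > 0.15, so v = 0.195*Q^(1/3)*H^(1/2)/r^(5/6)
Q^(1/3) = 7.7693
H^(1/2) = 2.0206
r^(5/6) = 6.2749
v = 0.195 * 7.7693 * 2.0206 / 6.2749 = 0.48786 m/s

0.48786 m/s


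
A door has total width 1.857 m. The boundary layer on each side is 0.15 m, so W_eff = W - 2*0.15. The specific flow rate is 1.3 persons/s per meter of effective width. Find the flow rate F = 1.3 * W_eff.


W_eff = 1.857 - 0.30 = 1.557 m
F = 1.3 * 1.557 = 2.0241 persons/s

2.0241 persons/s


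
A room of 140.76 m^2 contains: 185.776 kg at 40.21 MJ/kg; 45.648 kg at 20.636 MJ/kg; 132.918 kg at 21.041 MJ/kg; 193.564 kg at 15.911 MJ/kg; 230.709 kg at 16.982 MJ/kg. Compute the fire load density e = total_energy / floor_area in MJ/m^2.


Total energy = 185.776*40.21 + 45.648*20.636 + 132.918*21.041 + 193.564*15.911 + 230.709*16.982
= 7470.053 + 941.9921 + 2796.728 + 3079.797 + 3917.900
= 18206.47 MJ
e = 18206.47 / 140.76 = 129.34 MJ/m^2

129.34 MJ/m^2


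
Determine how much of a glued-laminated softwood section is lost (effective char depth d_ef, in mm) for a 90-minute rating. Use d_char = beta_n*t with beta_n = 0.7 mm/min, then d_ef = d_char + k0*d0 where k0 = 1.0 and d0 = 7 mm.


d_char = 0.7 * 90 = 63 mm
d_ef = 63 + 1.0*7 = 70 mm

70 mm


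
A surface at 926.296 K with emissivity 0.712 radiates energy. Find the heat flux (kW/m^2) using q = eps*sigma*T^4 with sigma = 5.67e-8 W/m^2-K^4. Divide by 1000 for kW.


T^4 = 7.3621e+11
q = 0.712 * 5.67e-8 * 7.3621e+11 / 1000 = 29.721 kW/m^2

29.721 kW/m^2


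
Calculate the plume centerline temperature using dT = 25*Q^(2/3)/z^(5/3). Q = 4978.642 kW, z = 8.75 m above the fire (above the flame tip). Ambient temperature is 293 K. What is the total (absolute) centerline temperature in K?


Q^(2/3) = 291.57
z^(5/3) = 37.155
dT = 25 * 291.57 / 37.155 = 196.19 K
T = 293 + 196.19 = 489.19 K

489.19 K


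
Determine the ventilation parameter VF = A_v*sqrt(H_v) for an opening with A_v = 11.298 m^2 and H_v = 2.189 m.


sqrt(H_v) = 1.4795
VF = 11.298 * 1.4795 = 16.716 m^(5/2)

16.716 m^(5/2)


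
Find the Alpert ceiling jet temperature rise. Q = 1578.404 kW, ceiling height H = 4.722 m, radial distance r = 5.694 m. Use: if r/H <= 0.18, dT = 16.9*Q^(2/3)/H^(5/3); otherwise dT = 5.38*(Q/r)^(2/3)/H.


r/H = 5.694 / 4.722 = 1.2058
r/H > 0.18, so dT = 5.38*(Q/r)^(2/3)/H
Q/r = 277.20
(Q/r)^(2/3) = 42.514
dT = 5.38 * 42.514 / 4.722 = 48.438 K

48.438 K


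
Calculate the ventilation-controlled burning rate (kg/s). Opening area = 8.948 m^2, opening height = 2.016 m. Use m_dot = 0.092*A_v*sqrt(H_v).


sqrt(H_v) = 1.4199
m_dot = 0.092 * 8.948 * 1.4199 = 1.1689 kg/s

1.1689 kg/s


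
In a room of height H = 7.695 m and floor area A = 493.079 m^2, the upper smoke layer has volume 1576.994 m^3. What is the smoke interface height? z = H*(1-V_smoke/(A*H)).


V/(A*H) = 0.41563
1 - 0.41563 = 0.58437
z = 7.695 * 0.58437 = 4.4967 m

4.4967 m


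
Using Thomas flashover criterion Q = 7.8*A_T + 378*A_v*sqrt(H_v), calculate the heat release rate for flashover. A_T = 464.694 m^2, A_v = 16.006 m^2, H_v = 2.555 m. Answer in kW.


7.8*A_T = 3624.6
sqrt(H_v) = 1.5984
378*A_v*sqrt(H_v) = 9671.0
Q = 3624.6 + 9671.0 = 13296 kW

13296 kW


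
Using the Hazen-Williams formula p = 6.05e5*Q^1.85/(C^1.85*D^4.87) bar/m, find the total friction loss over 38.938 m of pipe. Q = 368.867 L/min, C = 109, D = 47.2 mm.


Q^1.85 = 56067
C^1.85 = 5878.1
D^4.87 = 1.4194e+08
p/m = 0.040656 bar/m
p_total = 0.040656 * 38.938 = 1.5831 bar

1.5831 bar


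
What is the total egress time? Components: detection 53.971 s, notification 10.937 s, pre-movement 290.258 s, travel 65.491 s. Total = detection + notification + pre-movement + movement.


Total = 53.971 + 10.937 + 290.258 + 65.491 = 420.657 s

420.657 s


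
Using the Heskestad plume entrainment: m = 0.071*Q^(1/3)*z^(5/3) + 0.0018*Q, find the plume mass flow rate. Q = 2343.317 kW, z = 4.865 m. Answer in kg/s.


Q^(1/3) = 13.282
z^(5/3) = 13.968
First term = 0.071 * 13.282 * 13.968 = 13.173
Second term = 0.0018 * 2343.317 = 4.2180
m = 17.391 kg/s

17.391 kg/s


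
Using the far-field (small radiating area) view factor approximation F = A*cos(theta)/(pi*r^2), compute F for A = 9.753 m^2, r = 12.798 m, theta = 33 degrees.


cos(33 deg) = 0.83867
pi*r^2 = 514.56
F = 9.753 * 0.83867 / 514.56 = 0.015896

0.015896


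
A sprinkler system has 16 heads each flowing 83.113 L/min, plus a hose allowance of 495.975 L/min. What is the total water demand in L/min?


Sprinkler demand = 16 * 83.113 = 1329.808 L/min
Total = 1329.808 + 495.975 = 1825.783 L/min

1825.783 L/min


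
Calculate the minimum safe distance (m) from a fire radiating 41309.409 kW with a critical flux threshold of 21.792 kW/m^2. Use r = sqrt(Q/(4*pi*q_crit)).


4*pi*q_crit = 273.85
Q/(4*pi*q_crit) = 150.85
r = sqrt(150.85) = 12.282 m

12.282 m


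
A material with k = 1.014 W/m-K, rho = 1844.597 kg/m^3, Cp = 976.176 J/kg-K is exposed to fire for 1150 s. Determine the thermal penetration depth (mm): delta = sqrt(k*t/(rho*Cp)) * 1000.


alpha = 1.014 / (1844.597 * 976.176) = 5.6313e-07 m^2/s
alpha * t = 0.00064760
delta = sqrt(0.00064760) * 1000 = 25.448 mm

25.448 mm


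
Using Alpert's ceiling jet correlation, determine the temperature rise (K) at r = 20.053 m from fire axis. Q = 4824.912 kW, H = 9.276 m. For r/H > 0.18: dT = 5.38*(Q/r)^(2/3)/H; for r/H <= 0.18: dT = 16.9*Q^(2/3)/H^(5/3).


r/H = 20.053 / 9.276 = 2.1618
r/H > 0.18, so dT = 5.38*(Q/r)^(2/3)/H
Q/r = 240.61
(Q/r)^(2/3) = 38.685
dT = 5.38 * 38.685 / 9.276 = 22.437 K

22.437 K


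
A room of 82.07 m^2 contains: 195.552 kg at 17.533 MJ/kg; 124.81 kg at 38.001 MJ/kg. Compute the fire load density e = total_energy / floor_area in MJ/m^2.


Total energy = 195.552*17.533 + 124.81*38.001
= 3428.613 + 4742.905
= 8171.518 MJ
e = 8171.518 / 82.07 = 99.568 MJ/m^2

99.568 MJ/m^2


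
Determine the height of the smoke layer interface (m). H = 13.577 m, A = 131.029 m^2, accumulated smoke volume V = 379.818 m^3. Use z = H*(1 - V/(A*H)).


V/(A*H) = 0.21350
1 - 0.21350 = 0.78650
z = 13.577 * 0.78650 = 10.678 m

10.678 m


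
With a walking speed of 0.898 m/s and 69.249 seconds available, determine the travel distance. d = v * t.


d = 0.898 * 69.249 = 62.186 m

62.186 m


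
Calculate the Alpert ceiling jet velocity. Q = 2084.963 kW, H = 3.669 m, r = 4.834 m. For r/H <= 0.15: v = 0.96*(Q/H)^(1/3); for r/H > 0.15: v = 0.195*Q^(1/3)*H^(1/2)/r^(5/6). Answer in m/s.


r/H = 4.834 / 3.669 = 1.3175
r/H > 0.15, so v = 0.195*Q^(1/3)*H^(1/2)/r^(5/6)
Q^(1/3) = 12.775
H^(1/2) = 1.9155
r^(5/6) = 3.7175
v = 0.195 * 12.775 * 1.9155 / 3.7175 = 1.2836 m/s

1.2836 m/s


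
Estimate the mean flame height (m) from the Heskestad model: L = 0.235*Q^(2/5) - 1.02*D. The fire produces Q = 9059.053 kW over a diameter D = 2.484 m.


Q^(2/5) = 38.268
0.235 * Q^(2/5) = 8.9929
1.02 * D = 2.5337
L = 6.4592 m

6.4592 m


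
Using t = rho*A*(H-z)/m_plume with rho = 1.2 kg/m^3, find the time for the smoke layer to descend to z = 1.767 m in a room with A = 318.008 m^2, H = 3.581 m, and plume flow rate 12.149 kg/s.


H - z = 1.814 m
t = 1.2 * 318.008 * 1.814 / 12.149 = 56.979 s

56.979 s


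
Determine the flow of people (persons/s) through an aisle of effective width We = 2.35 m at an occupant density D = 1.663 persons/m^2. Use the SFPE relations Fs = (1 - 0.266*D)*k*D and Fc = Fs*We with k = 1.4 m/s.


1 - 0.266*D = 1 - 0.266*1.663 = 0.55764
Fs = 0.55764 * 1.4 * 1.663 = 1.2983 persons/(s*m)
Fc = 1.2983 * 2.35 = 3.0510 persons/s

3.0510 persons/s


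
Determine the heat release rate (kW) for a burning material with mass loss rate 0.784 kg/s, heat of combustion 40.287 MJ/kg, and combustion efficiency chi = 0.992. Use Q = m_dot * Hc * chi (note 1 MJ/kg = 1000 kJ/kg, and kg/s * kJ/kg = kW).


Hc = 40.287 MJ/kg = 40.287 * 1000 kJ/kg = 40287 kJ/kg
Q = 0.784 kg/s * 40287 kJ/kg * 0.992 = 31332 kW

31332 kW


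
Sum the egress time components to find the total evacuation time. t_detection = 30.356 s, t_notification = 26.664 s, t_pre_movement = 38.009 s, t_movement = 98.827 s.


Total = 30.356 + 26.664 + 38.009 + 98.827 = 193.856 s

193.856 s


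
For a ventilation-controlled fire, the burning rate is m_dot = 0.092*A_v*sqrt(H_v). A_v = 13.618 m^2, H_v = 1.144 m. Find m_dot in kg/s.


sqrt(H_v) = 1.0696
m_dot = 0.092 * 13.618 * 1.0696 = 1.3400 kg/s

1.3400 kg/s


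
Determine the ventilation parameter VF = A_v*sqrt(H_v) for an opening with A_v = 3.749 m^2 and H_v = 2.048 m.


sqrt(H_v) = 1.4311
VF = 3.749 * 1.4311 = 5.3651 m^(5/2)

5.3651 m^(5/2)


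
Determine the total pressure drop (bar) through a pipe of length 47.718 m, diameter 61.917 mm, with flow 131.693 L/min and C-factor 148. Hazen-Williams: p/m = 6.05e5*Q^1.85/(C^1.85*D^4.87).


Q^1.85 = 8340.5
C^1.85 = 10351
D^4.87 = 5.3225e+08
p/m = 0.00091590 bar/m
p_total = 0.00091590 * 47.718 = 0.043705 bar

0.043705 bar


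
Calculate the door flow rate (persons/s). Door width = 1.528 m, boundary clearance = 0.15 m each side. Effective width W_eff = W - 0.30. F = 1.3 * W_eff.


W_eff = 1.528 - 0.30 = 1.228 m
F = 1.3 * 1.228 = 1.5964 persons/s

1.5964 persons/s


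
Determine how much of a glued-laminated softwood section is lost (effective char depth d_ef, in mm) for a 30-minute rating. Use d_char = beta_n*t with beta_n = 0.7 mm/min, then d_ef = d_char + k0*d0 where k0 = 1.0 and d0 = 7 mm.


d_char = 0.7 * 30 = 21 mm
d_ef = 21 + 1.0*7 = 28 mm

28 mm


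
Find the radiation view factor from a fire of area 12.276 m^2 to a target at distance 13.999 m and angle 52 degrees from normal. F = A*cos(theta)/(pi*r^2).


cos(52 deg) = 0.61566
pi*r^2 = 615.66
F = 12.276 * 0.61566 / 615.66 = 0.012276

0.012276


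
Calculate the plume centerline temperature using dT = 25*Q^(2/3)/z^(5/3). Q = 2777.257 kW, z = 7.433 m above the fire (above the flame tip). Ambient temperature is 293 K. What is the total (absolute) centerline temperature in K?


Q^(2/3) = 197.58
z^(5/3) = 28.310
dT = 25 * 197.58 / 28.310 = 174.48 K
T = 293 + 174.48 = 467.48 K

467.48 K


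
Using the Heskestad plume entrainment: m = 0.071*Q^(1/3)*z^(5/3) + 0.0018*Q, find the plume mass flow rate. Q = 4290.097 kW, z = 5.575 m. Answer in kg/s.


Q^(1/3) = 16.249
z^(5/3) = 17.528
First term = 0.071 * 16.249 * 17.528 = 20.222
Second term = 0.0018 * 4290.097 = 7.7222
m = 27.944 kg/s

27.944 kg/s


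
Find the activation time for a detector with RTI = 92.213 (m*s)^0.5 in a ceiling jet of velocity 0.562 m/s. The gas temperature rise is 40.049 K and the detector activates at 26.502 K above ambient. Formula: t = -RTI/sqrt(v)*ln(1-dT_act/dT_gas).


dT_act/dT_gas = 0.66174
ln(1 - 0.66174) = -1.0839
t = -92.213 / sqrt(0.562) * -1.0839 = 133.33 s

133.33 s


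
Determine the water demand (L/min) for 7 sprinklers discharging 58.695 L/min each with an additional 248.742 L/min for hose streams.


Sprinkler demand = 7 * 58.695 = 410.865 L/min
Total = 410.865 + 248.742 = 659.607 L/min

659.607 L/min


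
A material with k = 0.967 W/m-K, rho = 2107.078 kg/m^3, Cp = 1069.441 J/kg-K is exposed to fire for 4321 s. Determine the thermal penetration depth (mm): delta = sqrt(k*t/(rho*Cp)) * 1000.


alpha = 0.967 / (2107.078 * 1069.441) = 4.2913e-07 m^2/s
alpha * t = 0.0018543
delta = sqrt(0.0018543) * 1000 = 43.061 mm

43.061 mm


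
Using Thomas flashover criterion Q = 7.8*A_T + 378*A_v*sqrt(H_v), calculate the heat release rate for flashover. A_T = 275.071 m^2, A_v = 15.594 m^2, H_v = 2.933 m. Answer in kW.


7.8*A_T = 2145.6
sqrt(H_v) = 1.7126
378*A_v*sqrt(H_v) = 10095
Q = 2145.6 + 10095 = 12241 kW

12241 kW


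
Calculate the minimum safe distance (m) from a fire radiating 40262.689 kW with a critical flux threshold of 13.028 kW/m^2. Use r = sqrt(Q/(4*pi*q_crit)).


4*pi*q_crit = 163.71
Q/(4*pi*q_crit) = 245.93
r = sqrt(245.93) = 15.682 m

15.682 m


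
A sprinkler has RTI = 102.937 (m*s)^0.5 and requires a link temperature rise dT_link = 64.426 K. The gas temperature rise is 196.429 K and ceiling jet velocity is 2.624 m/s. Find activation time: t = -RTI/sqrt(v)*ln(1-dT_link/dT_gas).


dT_link/dT_gas = 0.32799
ln(1 - 0.32799) = -0.39748
t = -102.937 / sqrt(2.624) * -0.39748 = 25.258 s

25.258 s


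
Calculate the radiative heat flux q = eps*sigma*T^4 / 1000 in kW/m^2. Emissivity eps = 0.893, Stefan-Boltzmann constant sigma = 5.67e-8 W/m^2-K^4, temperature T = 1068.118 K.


T^4 = 1.3016e+12
q = 0.893 * 5.67e-8 * 1.3016e+12 / 1000 = 65.904 kW/m^2

65.904 kW/m^2


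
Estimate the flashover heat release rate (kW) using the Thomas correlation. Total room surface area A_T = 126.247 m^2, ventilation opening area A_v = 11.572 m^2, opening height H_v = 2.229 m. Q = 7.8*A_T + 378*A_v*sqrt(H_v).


7.8*A_T = 984.73
sqrt(H_v) = 1.4930
378*A_v*sqrt(H_v) = 6530.6
Q = 984.73 + 6530.6 = 7515.4 kW

7515.4 kW


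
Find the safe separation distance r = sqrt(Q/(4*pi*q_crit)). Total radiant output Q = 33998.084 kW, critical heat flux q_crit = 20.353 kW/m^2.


4*pi*q_crit = 255.76
Q/(4*pi*q_crit) = 132.93
r = sqrt(132.93) = 11.529 m

11.529 m


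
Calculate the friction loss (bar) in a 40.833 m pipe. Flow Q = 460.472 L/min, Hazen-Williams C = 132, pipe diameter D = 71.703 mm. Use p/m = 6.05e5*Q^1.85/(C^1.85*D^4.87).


Q^1.85 = 84513
C^1.85 = 8376.5
D^4.87 = 1.0876e+09
p/m = 0.0056125 bar/m
p_total = 0.0056125 * 40.833 = 0.22917 bar

0.22917 bar


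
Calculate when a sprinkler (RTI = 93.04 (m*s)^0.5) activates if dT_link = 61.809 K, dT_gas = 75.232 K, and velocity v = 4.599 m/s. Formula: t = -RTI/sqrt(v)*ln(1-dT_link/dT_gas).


dT_link/dT_gas = 0.82158
ln(1 - 0.82158) = -1.7236
t = -93.04 / sqrt(4.599) * -1.7236 = 74.778 s

74.778 s


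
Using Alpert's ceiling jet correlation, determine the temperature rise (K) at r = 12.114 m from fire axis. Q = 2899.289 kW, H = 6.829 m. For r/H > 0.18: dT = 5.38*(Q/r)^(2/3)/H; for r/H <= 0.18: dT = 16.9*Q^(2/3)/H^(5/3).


r/H = 12.114 / 6.829 = 1.7739
r/H > 0.18, so dT = 5.38*(Q/r)^(2/3)/H
Q/r = 239.33
(Q/r)^(2/3) = 38.548
dT = 5.38 * 38.548 / 6.829 = 30.369 K

30.369 K


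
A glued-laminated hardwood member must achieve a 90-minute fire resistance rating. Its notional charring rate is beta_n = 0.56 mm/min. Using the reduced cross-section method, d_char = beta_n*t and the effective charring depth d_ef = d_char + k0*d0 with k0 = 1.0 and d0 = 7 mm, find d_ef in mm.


d_char = 0.56 * 90 = 50.4 mm
d_ef = 50.4 + 1.0*7 = 57.4 mm

57.4 mm


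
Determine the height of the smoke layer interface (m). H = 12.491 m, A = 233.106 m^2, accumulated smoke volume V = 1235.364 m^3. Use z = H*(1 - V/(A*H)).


V/(A*H) = 0.42427
1 - 0.42427 = 0.57573
z = 12.491 * 0.57573 = 7.1914 m

7.1914 m


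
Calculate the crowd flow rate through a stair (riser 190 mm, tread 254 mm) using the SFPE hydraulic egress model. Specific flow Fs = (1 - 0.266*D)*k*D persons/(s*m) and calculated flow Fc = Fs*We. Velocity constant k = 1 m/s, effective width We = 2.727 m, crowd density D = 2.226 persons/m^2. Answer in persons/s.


1 - 0.266*D = 1 - 0.266*2.226 = 0.40788
Fs = 0.40788 * 1 * 2.226 = 0.90795 persons/(s*m)
Fc = 0.90795 * 2.727 = 2.4760 persons/s

2.4760 persons/s


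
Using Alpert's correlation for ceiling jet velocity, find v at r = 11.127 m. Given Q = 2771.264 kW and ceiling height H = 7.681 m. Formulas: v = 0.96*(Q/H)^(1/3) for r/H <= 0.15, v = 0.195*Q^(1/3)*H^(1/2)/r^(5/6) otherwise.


r/H = 11.127 / 7.681 = 1.4486
r/H > 0.15, so v = 0.195*Q^(1/3)*H^(1/2)/r^(5/6)
Q^(1/3) = 14.046
H^(1/2) = 2.7715
r^(5/6) = 7.4470
v = 0.195 * 14.046 * 2.7715 / 7.4470 = 1.0193 m/s

1.0193 m/s


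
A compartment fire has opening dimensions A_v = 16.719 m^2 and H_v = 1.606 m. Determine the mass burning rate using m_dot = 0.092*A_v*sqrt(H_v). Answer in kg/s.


sqrt(H_v) = 1.2673
m_dot = 0.092 * 16.719 * 1.2673 = 1.9493 kg/s

1.9493 kg/s


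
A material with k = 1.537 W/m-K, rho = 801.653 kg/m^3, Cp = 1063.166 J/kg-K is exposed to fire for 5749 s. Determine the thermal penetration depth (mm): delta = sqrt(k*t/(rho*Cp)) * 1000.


alpha = 1.537 / (801.653 * 1063.166) = 1.8034e-06 m^2/s
alpha * t = 0.010368
delta = sqrt(0.010368) * 1000 = 101.82 mm

101.82 mm


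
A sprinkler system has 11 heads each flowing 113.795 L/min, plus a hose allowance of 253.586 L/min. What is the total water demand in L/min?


Sprinkler demand = 11 * 113.795 = 1251.745 L/min
Total = 1251.745 + 253.586 = 1505.331 L/min

1505.331 L/min


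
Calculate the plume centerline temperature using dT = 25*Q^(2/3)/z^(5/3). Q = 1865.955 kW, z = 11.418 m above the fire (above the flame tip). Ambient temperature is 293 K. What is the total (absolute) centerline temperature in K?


Q^(2/3) = 151.57
z^(5/3) = 57.896
dT = 25 * 151.57 / 57.896 = 65.447 K
T = 293 + 65.447 = 358.45 K

358.45 K


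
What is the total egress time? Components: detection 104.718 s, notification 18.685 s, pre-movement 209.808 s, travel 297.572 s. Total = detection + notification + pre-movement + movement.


Total = 104.718 + 18.685 + 209.808 + 297.572 = 630.783 s

630.783 s


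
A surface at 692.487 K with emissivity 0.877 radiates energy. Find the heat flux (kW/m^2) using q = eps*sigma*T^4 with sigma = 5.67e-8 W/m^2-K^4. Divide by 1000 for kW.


T^4 = 2.2996e+11
q = 0.877 * 5.67e-8 * 2.2996e+11 / 1000 = 11.435 kW/m^2

11.435 kW/m^2


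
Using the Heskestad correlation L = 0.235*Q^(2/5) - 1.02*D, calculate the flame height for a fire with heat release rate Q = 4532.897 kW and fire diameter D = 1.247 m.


Q^(2/5) = 29.010
0.235 * Q^(2/5) = 6.8174
1.02 * D = 1.2719
L = 5.5455 m

5.5455 m


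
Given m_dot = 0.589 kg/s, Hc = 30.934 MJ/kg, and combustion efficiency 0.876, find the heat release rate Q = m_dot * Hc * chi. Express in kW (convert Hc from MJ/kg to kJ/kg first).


Hc = 30.934 MJ/kg = 30.934 * 1000 kJ/kg = 30934 kJ/kg
Q = 0.589 kg/s * 30934 kJ/kg * 0.876 = 15961 kW

15961 kW


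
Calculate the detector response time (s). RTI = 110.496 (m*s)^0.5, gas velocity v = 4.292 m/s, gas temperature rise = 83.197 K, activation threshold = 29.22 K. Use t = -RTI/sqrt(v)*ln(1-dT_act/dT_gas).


dT_act/dT_gas = 0.35121
ln(1 - 0.35121) = -0.43265
t = -110.496 / sqrt(4.292) * -0.43265 = 23.076 s

23.076 s


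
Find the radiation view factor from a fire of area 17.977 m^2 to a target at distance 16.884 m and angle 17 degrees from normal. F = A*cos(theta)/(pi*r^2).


cos(17 deg) = 0.95630
pi*r^2 = 895.57
F = 17.977 * 0.95630 / 895.57 = 0.019196

0.019196


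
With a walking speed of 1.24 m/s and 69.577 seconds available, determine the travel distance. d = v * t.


d = 1.24 * 69.577 = 86.275 m

86.275 m


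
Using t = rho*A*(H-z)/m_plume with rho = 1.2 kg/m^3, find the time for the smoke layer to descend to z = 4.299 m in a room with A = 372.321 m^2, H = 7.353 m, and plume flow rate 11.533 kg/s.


H - z = 3.054 m
t = 1.2 * 372.321 * 3.054 / 11.533 = 118.31 s

118.31 s


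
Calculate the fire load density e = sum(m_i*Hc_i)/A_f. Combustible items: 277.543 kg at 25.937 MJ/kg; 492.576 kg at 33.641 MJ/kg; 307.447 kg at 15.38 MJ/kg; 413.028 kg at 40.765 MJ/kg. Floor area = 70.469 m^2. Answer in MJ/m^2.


Total energy = 277.543*25.937 + 492.576*33.641 + 307.447*15.38 + 413.028*40.765
= 7198.633 + 16570.75 + 4728.535 + 16837.09
= 45335.00 MJ
e = 45335.00 / 70.469 = 643.33 MJ/m^2

643.33 MJ/m^2


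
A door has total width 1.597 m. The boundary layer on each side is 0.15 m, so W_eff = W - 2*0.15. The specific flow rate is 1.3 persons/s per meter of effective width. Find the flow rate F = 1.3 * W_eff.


W_eff = 1.597 - 0.30 = 1.297 m
F = 1.3 * 1.297 = 1.6861 persons/s

1.6861 persons/s


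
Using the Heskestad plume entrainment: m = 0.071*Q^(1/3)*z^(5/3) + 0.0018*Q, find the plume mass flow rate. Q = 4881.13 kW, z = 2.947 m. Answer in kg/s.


Q^(1/3) = 16.963
z^(5/3) = 6.0576
First term = 0.071 * 16.963 * 6.0576 = 7.2957
Second term = 0.0018 * 4881.13 = 8.7860
m = 16.082 kg/s

16.082 kg/s


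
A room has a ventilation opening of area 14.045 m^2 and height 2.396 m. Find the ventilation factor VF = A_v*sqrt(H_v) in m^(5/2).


sqrt(H_v) = 1.5479
VF = 14.045 * 1.5479 = 21.740 m^(5/2)

21.740 m^(5/2)


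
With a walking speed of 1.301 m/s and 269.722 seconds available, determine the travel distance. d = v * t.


d = 1.301 * 269.722 = 350.91 m

350.91 m


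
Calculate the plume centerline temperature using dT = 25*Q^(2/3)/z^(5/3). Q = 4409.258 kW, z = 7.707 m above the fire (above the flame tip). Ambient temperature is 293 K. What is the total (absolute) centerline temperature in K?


Q^(2/3) = 268.89
z^(5/3) = 30.071
dT = 25 * 268.89 / 30.071 = 223.55 K
T = 293 + 223.55 = 516.55 K

516.55 K


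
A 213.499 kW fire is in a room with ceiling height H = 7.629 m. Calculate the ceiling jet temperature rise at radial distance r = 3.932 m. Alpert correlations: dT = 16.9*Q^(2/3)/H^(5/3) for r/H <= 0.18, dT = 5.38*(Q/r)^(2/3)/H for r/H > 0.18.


r/H = 3.932 / 7.629 = 0.51540
r/H > 0.18, so dT = 5.38*(Q/r)^(2/3)/H
Q/r = 54.298
(Q/r)^(2/3) = 14.339
dT = 5.38 * 14.339 / 7.629 = 10.112 K

10.112 K


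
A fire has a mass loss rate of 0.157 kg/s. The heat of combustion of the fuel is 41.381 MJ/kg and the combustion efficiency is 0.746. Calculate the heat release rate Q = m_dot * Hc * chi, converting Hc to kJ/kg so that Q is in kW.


Hc = 41.381 MJ/kg = 41.381 * 1000 kJ/kg = 41381 kJ/kg
Q = 0.157 kg/s * 41381 kJ/kg * 0.746 = 4846.6 kW

4846.6 kW


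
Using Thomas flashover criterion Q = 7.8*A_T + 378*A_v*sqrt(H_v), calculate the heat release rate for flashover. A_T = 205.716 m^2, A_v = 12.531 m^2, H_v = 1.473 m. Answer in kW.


7.8*A_T = 1604.6
sqrt(H_v) = 1.2137
378*A_v*sqrt(H_v) = 5748.8
Q = 1604.6 + 5748.8 = 7353.4 kW

7353.4 kW


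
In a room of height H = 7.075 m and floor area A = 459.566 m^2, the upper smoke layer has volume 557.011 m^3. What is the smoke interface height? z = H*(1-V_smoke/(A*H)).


V/(A*H) = 0.17131
1 - 0.17131 = 0.82869
z = 7.075 * 0.82869 = 5.8630 m

5.8630 m


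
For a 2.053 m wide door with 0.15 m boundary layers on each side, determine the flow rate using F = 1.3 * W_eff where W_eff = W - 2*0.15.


W_eff = 2.053 - 0.30 = 1.753 m
F = 1.3 * 1.753 = 2.2789 persons/s

2.2789 persons/s


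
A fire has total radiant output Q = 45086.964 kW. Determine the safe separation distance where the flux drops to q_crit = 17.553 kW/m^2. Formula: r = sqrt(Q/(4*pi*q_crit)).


4*pi*q_crit = 220.58
Q/(4*pi*q_crit) = 204.40
r = sqrt(204.40) = 14.297 m

14.297 m


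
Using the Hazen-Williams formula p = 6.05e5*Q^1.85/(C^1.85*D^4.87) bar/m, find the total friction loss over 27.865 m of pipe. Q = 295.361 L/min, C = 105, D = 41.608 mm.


Q^1.85 = 37167
C^1.85 = 5485.3
D^4.87 = 7.6805e+07
p/m = 0.053372 bar/m
p_total = 0.053372 * 27.865 = 1.4872 bar

1.4872 bar


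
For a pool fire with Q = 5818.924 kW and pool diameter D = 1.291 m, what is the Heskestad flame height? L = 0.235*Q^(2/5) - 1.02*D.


Q^(2/5) = 32.058
0.235 * Q^(2/5) = 7.5336
1.02 * D = 1.3168
L = 6.2168 m

6.2168 m


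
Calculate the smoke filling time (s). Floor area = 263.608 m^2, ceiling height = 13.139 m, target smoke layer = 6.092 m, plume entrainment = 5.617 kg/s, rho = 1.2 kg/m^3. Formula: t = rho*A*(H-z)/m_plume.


H - z = 7.047 m
t = 1.2 * 263.608 * 7.047 / 5.617 = 396.86 s

396.86 s


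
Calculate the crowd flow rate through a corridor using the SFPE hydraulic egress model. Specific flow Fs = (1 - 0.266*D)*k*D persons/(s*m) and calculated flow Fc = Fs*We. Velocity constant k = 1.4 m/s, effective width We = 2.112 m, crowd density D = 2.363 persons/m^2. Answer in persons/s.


1 - 0.266*D = 1 - 0.266*2.363 = 0.37144
Fs = 0.37144 * 1.4 * 2.363 = 1.2288 persons/(s*m)
Fc = 1.2288 * 2.112 = 2.5952 persons/s

2.5952 persons/s


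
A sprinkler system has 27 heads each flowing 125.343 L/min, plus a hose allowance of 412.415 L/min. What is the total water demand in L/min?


Sprinkler demand = 27 * 125.343 = 3384.261 L/min
Total = 3384.261 + 412.415 = 3796.676 L/min

3796.676 L/min


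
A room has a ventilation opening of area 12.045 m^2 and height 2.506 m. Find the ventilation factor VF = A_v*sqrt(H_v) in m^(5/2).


sqrt(H_v) = 1.5830
VF = 12.045 * 1.5830 = 19.068 m^(5/2)

19.068 m^(5/2)


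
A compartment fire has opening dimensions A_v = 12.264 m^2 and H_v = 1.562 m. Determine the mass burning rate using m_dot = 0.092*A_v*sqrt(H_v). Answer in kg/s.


sqrt(H_v) = 1.2498
m_dot = 0.092 * 12.264 * 1.2498 = 1.4101 kg/s

1.4101 kg/s


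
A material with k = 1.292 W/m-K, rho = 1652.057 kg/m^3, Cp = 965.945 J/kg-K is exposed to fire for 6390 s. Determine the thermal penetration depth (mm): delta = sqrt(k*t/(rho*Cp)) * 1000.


alpha = 1.292 / (1652.057 * 965.945) = 8.0963e-07 m^2/s
alpha * t = 0.0051735
delta = sqrt(0.0051735) * 1000 = 71.927 mm

71.927 mm


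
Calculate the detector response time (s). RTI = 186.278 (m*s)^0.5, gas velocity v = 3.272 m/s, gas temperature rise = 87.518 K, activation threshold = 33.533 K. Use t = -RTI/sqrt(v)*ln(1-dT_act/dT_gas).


dT_act/dT_gas = 0.38316
ln(1 - 0.38316) = -0.48314
t = -186.278 / sqrt(3.272) * -0.48314 = 49.754 s

49.754 s


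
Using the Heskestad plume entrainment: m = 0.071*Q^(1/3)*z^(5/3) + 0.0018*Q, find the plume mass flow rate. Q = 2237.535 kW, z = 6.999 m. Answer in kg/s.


Q^(1/3) = 13.079
z^(5/3) = 25.609
First term = 0.071 * 13.079 * 25.609 = 23.782
Second term = 0.0018 * 2237.535 = 4.0276
m = 27.809 kg/s

27.809 kg/s


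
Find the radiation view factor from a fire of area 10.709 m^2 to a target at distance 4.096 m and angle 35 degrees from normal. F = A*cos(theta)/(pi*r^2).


cos(35 deg) = 0.81915
pi*r^2 = 52.707
F = 10.709 * 0.81915 / 52.707 = 0.16643

0.16643


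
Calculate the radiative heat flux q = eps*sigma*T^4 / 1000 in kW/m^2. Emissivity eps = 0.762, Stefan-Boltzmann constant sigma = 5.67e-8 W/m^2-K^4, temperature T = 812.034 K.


T^4 = 4.3481e+11
q = 0.762 * 5.67e-8 * 4.3481e+11 / 1000 = 18.786 kW/m^2

18.786 kW/m^2


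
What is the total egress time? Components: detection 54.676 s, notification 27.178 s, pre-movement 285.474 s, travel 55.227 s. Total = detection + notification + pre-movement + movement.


Total = 54.676 + 27.178 + 285.474 + 55.227 = 422.555 s

422.555 s


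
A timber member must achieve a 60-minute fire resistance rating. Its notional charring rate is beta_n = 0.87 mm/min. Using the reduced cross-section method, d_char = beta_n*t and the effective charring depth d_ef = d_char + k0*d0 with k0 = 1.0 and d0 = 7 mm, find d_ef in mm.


d_char = 0.87 * 60 = 52.2 mm
d_ef = 52.2 + 1.0*7 = 59.2 mm

59.2 mm


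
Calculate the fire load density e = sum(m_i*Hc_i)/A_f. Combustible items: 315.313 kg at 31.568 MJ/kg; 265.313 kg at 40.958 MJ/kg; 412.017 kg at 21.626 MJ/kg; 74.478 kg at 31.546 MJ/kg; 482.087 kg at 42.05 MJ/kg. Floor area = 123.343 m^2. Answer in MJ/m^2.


Total energy = 315.313*31.568 + 265.313*40.958 + 412.017*21.626 + 74.478*31.546 + 482.087*42.05
= 9953.801 + 10866.69 + 8910.280 + 2349.483 + 20271.76
= 52352.01 MJ
e = 52352.01 / 123.343 = 424.44 MJ/m^2

424.44 MJ/m^2


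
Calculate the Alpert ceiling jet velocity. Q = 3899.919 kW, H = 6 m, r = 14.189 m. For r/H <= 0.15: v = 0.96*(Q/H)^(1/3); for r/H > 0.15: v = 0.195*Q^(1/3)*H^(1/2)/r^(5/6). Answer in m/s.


r/H = 14.189 / 6 = 2.3648
r/H > 0.15, so v = 0.195*Q^(1/3)*H^(1/2)/r^(5/6)
Q^(1/3) = 15.741
H^(1/2) = 2.4495
r^(5/6) = 9.1193
v = 0.195 * 15.741 * 2.4495 / 9.1193 = 0.82446 m/s

0.82446 m/s


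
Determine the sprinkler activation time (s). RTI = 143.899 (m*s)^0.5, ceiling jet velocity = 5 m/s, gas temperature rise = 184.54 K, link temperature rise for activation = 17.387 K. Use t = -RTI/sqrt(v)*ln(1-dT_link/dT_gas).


dT_link/dT_gas = 0.094218
ln(1 - 0.094218) = -0.098957
t = -143.899 / sqrt(5) * -0.098957 = 6.3682 s

6.3682 s


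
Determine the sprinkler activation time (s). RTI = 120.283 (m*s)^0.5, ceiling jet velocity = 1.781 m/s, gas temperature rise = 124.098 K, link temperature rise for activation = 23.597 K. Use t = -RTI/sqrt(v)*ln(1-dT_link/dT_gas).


dT_link/dT_gas = 0.19015
ln(1 - 0.19015) = -0.21090
t = -120.283 / sqrt(1.781) * -0.21090 = 19.009 s

19.009 s


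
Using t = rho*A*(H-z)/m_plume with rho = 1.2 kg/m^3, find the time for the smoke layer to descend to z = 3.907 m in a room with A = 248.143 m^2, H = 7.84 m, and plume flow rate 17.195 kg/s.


H - z = 3.933 m
t = 1.2 * 248.143 * 3.933 / 17.195 = 68.109 s

68.109 s


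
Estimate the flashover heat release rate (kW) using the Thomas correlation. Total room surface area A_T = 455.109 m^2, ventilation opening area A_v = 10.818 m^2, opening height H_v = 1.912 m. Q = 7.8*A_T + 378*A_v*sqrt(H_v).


7.8*A_T = 3549.9
sqrt(H_v) = 1.3828
378*A_v*sqrt(H_v) = 5654.4
Q = 3549.9 + 5654.4 = 9204.2 kW

9204.2 kW


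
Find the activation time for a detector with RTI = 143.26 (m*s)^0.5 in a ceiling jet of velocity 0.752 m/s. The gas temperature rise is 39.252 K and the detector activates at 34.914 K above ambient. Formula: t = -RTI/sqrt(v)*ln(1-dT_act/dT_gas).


dT_act/dT_gas = 0.88948
ln(1 - 0.88948) = -2.2026
t = -143.26 / sqrt(0.752) * -2.2026 = 363.87 s

363.87 s


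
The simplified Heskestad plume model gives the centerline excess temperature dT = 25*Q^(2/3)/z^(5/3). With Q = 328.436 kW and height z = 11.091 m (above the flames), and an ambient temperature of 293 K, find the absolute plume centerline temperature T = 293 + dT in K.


Q^(2/3) = 47.603
z^(5/3) = 55.159
dT = 25 * 47.603 / 55.159 = 21.575 K
T = 293 + 21.575 = 314.58 K

314.58 K


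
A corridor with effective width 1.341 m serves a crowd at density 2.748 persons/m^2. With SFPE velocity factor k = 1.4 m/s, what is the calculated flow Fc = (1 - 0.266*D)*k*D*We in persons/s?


1 - 0.266*D = 1 - 0.266*2.748 = 0.26903
Fs = 0.26903 * 1.4 * 2.748 = 1.0350 persons/(s*m)
Fc = 1.0350 * 1.341 = 1.3880 persons/s

1.3880 persons/s


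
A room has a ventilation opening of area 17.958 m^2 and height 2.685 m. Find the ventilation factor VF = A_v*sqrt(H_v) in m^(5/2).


sqrt(H_v) = 1.6386
VF = 17.958 * 1.6386 = 29.426 m^(5/2)

29.426 m^(5/2)


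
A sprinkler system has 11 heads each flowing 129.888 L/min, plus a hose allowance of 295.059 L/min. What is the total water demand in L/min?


Sprinkler demand = 11 * 129.888 = 1428.768 L/min
Total = 1428.768 + 295.059 = 1723.827 L/min

1723.827 L/min


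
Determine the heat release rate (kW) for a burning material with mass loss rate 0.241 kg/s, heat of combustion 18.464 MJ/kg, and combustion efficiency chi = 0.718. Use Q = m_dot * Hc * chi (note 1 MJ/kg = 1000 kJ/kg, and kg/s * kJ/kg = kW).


Hc = 18.464 MJ/kg = 18.464 * 1000 kJ/kg = 18464 kJ/kg
Q = 0.241 kg/s * 18464 kJ/kg * 0.718 = 3195.0 kW

3195.0 kW


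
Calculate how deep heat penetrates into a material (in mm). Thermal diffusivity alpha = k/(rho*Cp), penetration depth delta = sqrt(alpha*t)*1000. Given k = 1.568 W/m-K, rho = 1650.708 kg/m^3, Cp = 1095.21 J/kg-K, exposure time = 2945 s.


alpha = 1.568 / (1650.708 * 1095.21) = 8.6732e-07 m^2/s
alpha * t = 0.0025543
delta = sqrt(0.0025543) * 1000 = 50.540 mm

50.540 mm


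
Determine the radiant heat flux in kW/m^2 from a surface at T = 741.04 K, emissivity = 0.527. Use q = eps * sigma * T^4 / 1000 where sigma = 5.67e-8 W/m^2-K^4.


T^4 = 3.0156e+11
q = 0.527 * 5.67e-8 * 3.0156e+11 / 1000 = 9.0107 kW/m^2

9.0107 kW/m^2


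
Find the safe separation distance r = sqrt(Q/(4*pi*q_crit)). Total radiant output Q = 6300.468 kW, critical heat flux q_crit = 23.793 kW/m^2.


4*pi*q_crit = 298.99
Q/(4*pi*q_crit) = 21.072
r = sqrt(21.072) = 4.5905 m

4.5905 m


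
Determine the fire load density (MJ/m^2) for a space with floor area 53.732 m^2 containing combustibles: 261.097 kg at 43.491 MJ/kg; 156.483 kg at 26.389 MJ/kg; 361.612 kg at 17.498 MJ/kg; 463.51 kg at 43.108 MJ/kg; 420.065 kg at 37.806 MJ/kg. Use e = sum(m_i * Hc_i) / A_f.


Total energy = 261.097*43.491 + 156.483*26.389 + 361.612*17.498 + 463.51*43.108 + 420.065*37.806
= 11355.37 + 4129.430 + 6327.487 + 19980.99 + 15880.98
= 57674.25 MJ
e = 57674.25 / 53.732 = 1073.4 MJ/m^2

1073.4 MJ/m^2


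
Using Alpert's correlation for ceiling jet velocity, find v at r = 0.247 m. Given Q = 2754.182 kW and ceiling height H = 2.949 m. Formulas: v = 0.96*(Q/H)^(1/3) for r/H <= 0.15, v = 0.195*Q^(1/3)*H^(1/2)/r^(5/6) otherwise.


r/H = 0.247 / 2.949 = 0.083757
r/H <= 0.15, so v = 0.96*(Q/H)^(1/3)
Q/H = 933.94
(Q/H)^(1/3) = 9.7748
v = 0.96 * 9.7748 = 9.3838 m/s

9.3838 m/s


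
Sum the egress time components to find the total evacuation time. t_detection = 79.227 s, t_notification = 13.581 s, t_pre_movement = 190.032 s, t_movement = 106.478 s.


Total = 79.227 + 13.581 + 190.032 + 106.478 = 389.318 s

389.318 s


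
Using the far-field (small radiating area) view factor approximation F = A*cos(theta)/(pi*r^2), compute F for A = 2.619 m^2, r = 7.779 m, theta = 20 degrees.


cos(20 deg) = 0.93969
pi*r^2 = 190.11
F = 2.619 * 0.93969 / 190.11 = 0.012946

0.012946


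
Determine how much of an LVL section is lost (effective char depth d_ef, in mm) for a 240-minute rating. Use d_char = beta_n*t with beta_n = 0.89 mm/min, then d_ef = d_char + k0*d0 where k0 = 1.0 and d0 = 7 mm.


d_char = 0.89 * 240 = 213.6 mm
d_ef = 213.6 + 1.0*7 = 220.6 mm

220.6 mm


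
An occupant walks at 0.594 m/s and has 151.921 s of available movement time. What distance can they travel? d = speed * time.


d = 0.594 * 151.921 = 90.241 m

90.241 m


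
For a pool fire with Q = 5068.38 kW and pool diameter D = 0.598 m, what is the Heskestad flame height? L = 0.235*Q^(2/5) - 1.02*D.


Q^(2/5) = 30.335
0.235 * Q^(2/5) = 7.1288
1.02 * D = 0.60996
L = 6.5188 m

6.5188 m


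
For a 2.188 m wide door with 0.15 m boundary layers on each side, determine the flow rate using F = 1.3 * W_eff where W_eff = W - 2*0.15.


W_eff = 2.188 - 0.30 = 1.888 m
F = 1.3 * 1.888 = 2.4544 persons/s

2.4544 persons/s


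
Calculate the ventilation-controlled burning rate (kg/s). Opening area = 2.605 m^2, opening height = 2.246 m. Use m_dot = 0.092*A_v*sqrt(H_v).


sqrt(H_v) = 1.4987
m_dot = 0.092 * 2.605 * 1.4987 = 0.35917 kg/s

0.35917 kg/s


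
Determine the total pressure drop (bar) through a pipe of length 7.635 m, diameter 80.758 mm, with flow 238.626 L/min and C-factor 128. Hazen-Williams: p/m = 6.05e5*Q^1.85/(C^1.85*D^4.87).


Q^1.85 = 25048
C^1.85 = 7913.0
D^4.87 = 1.9409e+09
p/m = 0.00098674 bar/m
p_total = 0.00098674 * 7.635 = 0.0075337 bar

0.0075337 bar


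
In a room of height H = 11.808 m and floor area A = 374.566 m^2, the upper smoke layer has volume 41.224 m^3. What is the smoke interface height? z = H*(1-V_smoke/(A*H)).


V/(A*H) = 0.0093206
1 - 0.0093206 = 0.99068
z = 11.808 * 0.99068 = 11.698 m

11.698 m


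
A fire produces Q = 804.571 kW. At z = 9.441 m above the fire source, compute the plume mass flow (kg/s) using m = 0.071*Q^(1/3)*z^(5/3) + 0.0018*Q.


Q^(1/3) = 9.3008
z^(5/3) = 42.173
First term = 0.071 * 9.3008 * 42.173 = 27.849
Second term = 0.0018 * 804.571 = 1.4482
m = 29.297 kg/s

29.297 kg/s


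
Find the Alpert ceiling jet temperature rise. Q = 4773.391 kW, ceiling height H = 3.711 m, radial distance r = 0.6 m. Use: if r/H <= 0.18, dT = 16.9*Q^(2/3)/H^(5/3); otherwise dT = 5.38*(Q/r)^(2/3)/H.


r/H = 0.6 / 3.711 = 0.16168
r/H <= 0.18, so dT = 16.9*Q^(2/3)/H^(5/3)
Q^(2/3) = 283.50
H^(5/3) = 8.8951
dT = 16.9 * 283.50 / 8.8951 = 538.62 K

538.62 K


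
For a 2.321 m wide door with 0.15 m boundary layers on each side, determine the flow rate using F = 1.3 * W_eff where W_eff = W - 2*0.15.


W_eff = 2.321 - 0.30 = 2.021 m
F = 1.3 * 2.021 = 2.6273 persons/s

2.6273 persons/s


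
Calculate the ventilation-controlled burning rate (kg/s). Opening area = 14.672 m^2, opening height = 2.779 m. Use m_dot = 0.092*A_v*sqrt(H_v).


sqrt(H_v) = 1.6670
m_dot = 0.092 * 14.672 * 1.6670 = 2.2502 kg/s

2.2502 kg/s


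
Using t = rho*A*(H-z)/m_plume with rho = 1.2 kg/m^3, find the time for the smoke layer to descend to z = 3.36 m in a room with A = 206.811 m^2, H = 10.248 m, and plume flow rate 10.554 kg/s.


H - z = 6.888 m
t = 1.2 * 206.811 * 6.888 / 10.554 = 161.97 s

161.97 s


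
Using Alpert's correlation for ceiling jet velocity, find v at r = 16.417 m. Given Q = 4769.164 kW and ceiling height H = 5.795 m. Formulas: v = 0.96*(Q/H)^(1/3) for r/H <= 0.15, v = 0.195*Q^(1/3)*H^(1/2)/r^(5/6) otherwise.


r/H = 16.417 / 5.795 = 2.8330
r/H > 0.15, so v = 0.195*Q^(1/3)*H^(1/2)/r^(5/6)
Q^(1/3) = 16.832
H^(1/2) = 2.4073
r^(5/6) = 10.298
v = 0.195 * 16.832 * 2.4073 / 10.298 = 0.76730 m/s

0.76730 m/s


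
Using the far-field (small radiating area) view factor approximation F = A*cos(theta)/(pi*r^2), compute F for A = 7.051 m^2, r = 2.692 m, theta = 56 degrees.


cos(56 deg) = 0.55919
pi*r^2 = 22.767
F = 7.051 * 0.55919 / 22.767 = 0.17319

0.17319


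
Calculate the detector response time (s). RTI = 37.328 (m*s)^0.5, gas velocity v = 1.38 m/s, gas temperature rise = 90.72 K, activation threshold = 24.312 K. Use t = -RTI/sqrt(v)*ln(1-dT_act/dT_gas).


dT_act/dT_gas = 0.26799
ln(1 - 0.26799) = -0.31196
t = -37.328 / sqrt(1.38) * -0.31196 = 9.9128 s

9.9128 s


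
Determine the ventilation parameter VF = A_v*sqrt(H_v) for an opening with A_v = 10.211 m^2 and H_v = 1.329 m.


sqrt(H_v) = 1.1528
VF = 10.211 * 1.1528 = 11.771 m^(5/2)

11.771 m^(5/2)


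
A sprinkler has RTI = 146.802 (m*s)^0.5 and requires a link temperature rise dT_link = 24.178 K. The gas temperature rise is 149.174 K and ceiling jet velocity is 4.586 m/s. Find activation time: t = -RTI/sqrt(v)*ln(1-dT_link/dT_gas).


dT_link/dT_gas = 0.16208
ln(1 - 0.16208) = -0.17683
t = -146.802 / sqrt(4.586) * -0.17683 = 12.122 s

12.122 s


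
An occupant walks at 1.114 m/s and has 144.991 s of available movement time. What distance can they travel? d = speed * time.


d = 1.114 * 144.991 = 161.52 m

161.52 m


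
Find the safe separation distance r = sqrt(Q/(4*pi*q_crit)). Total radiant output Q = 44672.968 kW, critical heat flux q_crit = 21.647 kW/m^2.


4*pi*q_crit = 272.02
Q/(4*pi*q_crit) = 164.22
r = sqrt(164.22) = 12.815 m

12.815 m


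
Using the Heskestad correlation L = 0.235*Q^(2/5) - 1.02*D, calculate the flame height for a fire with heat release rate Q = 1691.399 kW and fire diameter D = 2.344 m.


Q^(2/5) = 19.557
0.235 * Q^(2/5) = 4.5959
1.02 * D = 2.3909
L = 2.2050 m

2.2050 m
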